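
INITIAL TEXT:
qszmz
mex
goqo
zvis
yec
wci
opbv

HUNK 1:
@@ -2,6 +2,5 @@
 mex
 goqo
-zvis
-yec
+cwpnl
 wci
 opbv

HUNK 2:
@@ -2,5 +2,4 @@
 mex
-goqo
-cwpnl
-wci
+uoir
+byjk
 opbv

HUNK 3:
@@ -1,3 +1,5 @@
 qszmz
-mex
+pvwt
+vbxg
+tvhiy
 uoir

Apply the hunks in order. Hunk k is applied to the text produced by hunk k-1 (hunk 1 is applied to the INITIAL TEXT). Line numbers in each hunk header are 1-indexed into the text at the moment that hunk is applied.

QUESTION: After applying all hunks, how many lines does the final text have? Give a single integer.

Answer: 7

Derivation:
Hunk 1: at line 2 remove [zvis,yec] add [cwpnl] -> 6 lines: qszmz mex goqo cwpnl wci opbv
Hunk 2: at line 2 remove [goqo,cwpnl,wci] add [uoir,byjk] -> 5 lines: qszmz mex uoir byjk opbv
Hunk 3: at line 1 remove [mex] add [pvwt,vbxg,tvhiy] -> 7 lines: qszmz pvwt vbxg tvhiy uoir byjk opbv
Final line count: 7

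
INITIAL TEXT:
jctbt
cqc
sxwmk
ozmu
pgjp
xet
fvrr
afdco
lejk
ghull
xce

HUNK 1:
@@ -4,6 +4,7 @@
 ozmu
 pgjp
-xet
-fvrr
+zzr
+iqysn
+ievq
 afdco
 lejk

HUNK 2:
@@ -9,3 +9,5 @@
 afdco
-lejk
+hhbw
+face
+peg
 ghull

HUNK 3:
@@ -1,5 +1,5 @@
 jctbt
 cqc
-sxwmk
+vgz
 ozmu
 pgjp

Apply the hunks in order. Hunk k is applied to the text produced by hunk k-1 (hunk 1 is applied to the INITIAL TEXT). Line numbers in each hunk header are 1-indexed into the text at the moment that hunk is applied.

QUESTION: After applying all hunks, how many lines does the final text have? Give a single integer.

Hunk 1: at line 4 remove [xet,fvrr] add [zzr,iqysn,ievq] -> 12 lines: jctbt cqc sxwmk ozmu pgjp zzr iqysn ievq afdco lejk ghull xce
Hunk 2: at line 9 remove [lejk] add [hhbw,face,peg] -> 14 lines: jctbt cqc sxwmk ozmu pgjp zzr iqysn ievq afdco hhbw face peg ghull xce
Hunk 3: at line 1 remove [sxwmk] add [vgz] -> 14 lines: jctbt cqc vgz ozmu pgjp zzr iqysn ievq afdco hhbw face peg ghull xce
Final line count: 14

Answer: 14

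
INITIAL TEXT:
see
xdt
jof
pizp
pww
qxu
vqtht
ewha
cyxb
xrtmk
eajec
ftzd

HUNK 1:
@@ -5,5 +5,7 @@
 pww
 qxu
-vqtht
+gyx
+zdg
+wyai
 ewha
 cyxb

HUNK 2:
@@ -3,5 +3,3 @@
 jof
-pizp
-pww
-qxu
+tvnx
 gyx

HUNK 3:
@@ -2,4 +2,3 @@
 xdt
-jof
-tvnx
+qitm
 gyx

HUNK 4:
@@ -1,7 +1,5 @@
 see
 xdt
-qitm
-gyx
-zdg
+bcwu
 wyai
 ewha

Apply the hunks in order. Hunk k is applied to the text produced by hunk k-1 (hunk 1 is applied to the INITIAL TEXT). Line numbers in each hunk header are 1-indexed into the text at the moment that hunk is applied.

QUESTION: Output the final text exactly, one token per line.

Answer: see
xdt
bcwu
wyai
ewha
cyxb
xrtmk
eajec
ftzd

Derivation:
Hunk 1: at line 5 remove [vqtht] add [gyx,zdg,wyai] -> 14 lines: see xdt jof pizp pww qxu gyx zdg wyai ewha cyxb xrtmk eajec ftzd
Hunk 2: at line 3 remove [pizp,pww,qxu] add [tvnx] -> 12 lines: see xdt jof tvnx gyx zdg wyai ewha cyxb xrtmk eajec ftzd
Hunk 3: at line 2 remove [jof,tvnx] add [qitm] -> 11 lines: see xdt qitm gyx zdg wyai ewha cyxb xrtmk eajec ftzd
Hunk 4: at line 1 remove [qitm,gyx,zdg] add [bcwu] -> 9 lines: see xdt bcwu wyai ewha cyxb xrtmk eajec ftzd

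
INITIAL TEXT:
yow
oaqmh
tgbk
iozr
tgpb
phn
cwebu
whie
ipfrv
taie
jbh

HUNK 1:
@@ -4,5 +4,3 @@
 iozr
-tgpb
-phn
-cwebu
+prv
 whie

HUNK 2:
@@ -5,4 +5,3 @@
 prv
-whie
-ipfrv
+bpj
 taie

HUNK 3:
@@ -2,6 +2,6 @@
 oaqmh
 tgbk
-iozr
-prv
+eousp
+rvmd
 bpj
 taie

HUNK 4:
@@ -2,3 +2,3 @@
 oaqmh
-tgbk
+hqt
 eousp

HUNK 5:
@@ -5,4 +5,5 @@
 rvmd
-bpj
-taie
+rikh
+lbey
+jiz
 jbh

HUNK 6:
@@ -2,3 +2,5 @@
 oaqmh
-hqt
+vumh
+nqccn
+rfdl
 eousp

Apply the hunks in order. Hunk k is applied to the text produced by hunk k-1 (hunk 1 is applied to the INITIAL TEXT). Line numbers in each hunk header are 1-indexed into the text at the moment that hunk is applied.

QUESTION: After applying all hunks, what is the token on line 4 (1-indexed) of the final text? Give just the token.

Hunk 1: at line 4 remove [tgpb,phn,cwebu] add [prv] -> 9 lines: yow oaqmh tgbk iozr prv whie ipfrv taie jbh
Hunk 2: at line 5 remove [whie,ipfrv] add [bpj] -> 8 lines: yow oaqmh tgbk iozr prv bpj taie jbh
Hunk 3: at line 2 remove [iozr,prv] add [eousp,rvmd] -> 8 lines: yow oaqmh tgbk eousp rvmd bpj taie jbh
Hunk 4: at line 2 remove [tgbk] add [hqt] -> 8 lines: yow oaqmh hqt eousp rvmd bpj taie jbh
Hunk 5: at line 5 remove [bpj,taie] add [rikh,lbey,jiz] -> 9 lines: yow oaqmh hqt eousp rvmd rikh lbey jiz jbh
Hunk 6: at line 2 remove [hqt] add [vumh,nqccn,rfdl] -> 11 lines: yow oaqmh vumh nqccn rfdl eousp rvmd rikh lbey jiz jbh
Final line 4: nqccn

Answer: nqccn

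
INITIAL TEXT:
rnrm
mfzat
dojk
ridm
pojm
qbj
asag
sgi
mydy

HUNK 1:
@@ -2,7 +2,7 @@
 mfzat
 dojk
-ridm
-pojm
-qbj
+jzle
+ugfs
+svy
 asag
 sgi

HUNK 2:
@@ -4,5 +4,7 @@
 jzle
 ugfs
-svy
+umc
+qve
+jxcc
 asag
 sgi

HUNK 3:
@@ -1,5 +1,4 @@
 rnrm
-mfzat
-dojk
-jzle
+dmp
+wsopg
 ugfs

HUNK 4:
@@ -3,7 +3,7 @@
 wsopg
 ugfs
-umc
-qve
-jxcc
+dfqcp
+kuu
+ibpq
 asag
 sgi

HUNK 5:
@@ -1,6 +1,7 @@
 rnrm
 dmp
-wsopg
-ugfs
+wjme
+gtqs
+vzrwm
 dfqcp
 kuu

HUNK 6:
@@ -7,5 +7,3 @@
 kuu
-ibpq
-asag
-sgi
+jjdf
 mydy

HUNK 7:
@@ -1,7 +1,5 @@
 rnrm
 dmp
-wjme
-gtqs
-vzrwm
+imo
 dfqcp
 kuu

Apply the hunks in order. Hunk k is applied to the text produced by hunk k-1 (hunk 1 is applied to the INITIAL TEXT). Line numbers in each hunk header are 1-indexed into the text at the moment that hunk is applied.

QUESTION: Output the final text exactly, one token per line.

Answer: rnrm
dmp
imo
dfqcp
kuu
jjdf
mydy

Derivation:
Hunk 1: at line 2 remove [ridm,pojm,qbj] add [jzle,ugfs,svy] -> 9 lines: rnrm mfzat dojk jzle ugfs svy asag sgi mydy
Hunk 2: at line 4 remove [svy] add [umc,qve,jxcc] -> 11 lines: rnrm mfzat dojk jzle ugfs umc qve jxcc asag sgi mydy
Hunk 3: at line 1 remove [mfzat,dojk,jzle] add [dmp,wsopg] -> 10 lines: rnrm dmp wsopg ugfs umc qve jxcc asag sgi mydy
Hunk 4: at line 3 remove [umc,qve,jxcc] add [dfqcp,kuu,ibpq] -> 10 lines: rnrm dmp wsopg ugfs dfqcp kuu ibpq asag sgi mydy
Hunk 5: at line 1 remove [wsopg,ugfs] add [wjme,gtqs,vzrwm] -> 11 lines: rnrm dmp wjme gtqs vzrwm dfqcp kuu ibpq asag sgi mydy
Hunk 6: at line 7 remove [ibpq,asag,sgi] add [jjdf] -> 9 lines: rnrm dmp wjme gtqs vzrwm dfqcp kuu jjdf mydy
Hunk 7: at line 1 remove [wjme,gtqs,vzrwm] add [imo] -> 7 lines: rnrm dmp imo dfqcp kuu jjdf mydy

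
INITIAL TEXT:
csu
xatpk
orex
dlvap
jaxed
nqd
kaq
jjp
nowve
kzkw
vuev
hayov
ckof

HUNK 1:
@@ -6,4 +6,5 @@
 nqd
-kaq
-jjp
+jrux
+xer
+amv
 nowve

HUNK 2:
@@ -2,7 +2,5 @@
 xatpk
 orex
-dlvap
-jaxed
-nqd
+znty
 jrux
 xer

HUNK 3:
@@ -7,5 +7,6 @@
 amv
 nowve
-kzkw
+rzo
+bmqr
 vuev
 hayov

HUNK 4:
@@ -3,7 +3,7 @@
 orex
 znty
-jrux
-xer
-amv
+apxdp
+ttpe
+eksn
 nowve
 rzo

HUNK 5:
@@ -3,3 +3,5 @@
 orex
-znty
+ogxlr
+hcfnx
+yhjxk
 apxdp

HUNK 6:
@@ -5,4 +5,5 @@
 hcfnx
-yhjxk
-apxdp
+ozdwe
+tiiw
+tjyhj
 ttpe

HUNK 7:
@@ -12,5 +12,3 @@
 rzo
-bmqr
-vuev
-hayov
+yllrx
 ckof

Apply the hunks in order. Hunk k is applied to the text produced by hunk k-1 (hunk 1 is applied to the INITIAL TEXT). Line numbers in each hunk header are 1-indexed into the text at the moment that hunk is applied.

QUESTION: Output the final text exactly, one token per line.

Hunk 1: at line 6 remove [kaq,jjp] add [jrux,xer,amv] -> 14 lines: csu xatpk orex dlvap jaxed nqd jrux xer amv nowve kzkw vuev hayov ckof
Hunk 2: at line 2 remove [dlvap,jaxed,nqd] add [znty] -> 12 lines: csu xatpk orex znty jrux xer amv nowve kzkw vuev hayov ckof
Hunk 3: at line 7 remove [kzkw] add [rzo,bmqr] -> 13 lines: csu xatpk orex znty jrux xer amv nowve rzo bmqr vuev hayov ckof
Hunk 4: at line 3 remove [jrux,xer,amv] add [apxdp,ttpe,eksn] -> 13 lines: csu xatpk orex znty apxdp ttpe eksn nowve rzo bmqr vuev hayov ckof
Hunk 5: at line 3 remove [znty] add [ogxlr,hcfnx,yhjxk] -> 15 lines: csu xatpk orex ogxlr hcfnx yhjxk apxdp ttpe eksn nowve rzo bmqr vuev hayov ckof
Hunk 6: at line 5 remove [yhjxk,apxdp] add [ozdwe,tiiw,tjyhj] -> 16 lines: csu xatpk orex ogxlr hcfnx ozdwe tiiw tjyhj ttpe eksn nowve rzo bmqr vuev hayov ckof
Hunk 7: at line 12 remove [bmqr,vuev,hayov] add [yllrx] -> 14 lines: csu xatpk orex ogxlr hcfnx ozdwe tiiw tjyhj ttpe eksn nowve rzo yllrx ckof

Answer: csu
xatpk
orex
ogxlr
hcfnx
ozdwe
tiiw
tjyhj
ttpe
eksn
nowve
rzo
yllrx
ckof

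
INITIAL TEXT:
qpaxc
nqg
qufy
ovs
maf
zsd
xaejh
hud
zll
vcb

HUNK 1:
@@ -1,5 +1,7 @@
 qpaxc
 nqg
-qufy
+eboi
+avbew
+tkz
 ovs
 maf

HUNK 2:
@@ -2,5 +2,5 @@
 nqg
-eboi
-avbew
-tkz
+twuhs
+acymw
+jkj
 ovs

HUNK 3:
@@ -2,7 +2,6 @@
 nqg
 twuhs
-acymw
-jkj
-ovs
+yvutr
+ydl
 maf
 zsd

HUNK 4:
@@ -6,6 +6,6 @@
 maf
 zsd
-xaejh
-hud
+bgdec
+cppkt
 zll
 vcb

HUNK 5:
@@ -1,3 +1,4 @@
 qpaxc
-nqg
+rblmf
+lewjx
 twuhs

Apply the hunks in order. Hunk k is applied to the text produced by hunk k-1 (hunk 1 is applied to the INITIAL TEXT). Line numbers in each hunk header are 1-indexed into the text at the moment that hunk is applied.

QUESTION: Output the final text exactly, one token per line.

Answer: qpaxc
rblmf
lewjx
twuhs
yvutr
ydl
maf
zsd
bgdec
cppkt
zll
vcb

Derivation:
Hunk 1: at line 1 remove [qufy] add [eboi,avbew,tkz] -> 12 lines: qpaxc nqg eboi avbew tkz ovs maf zsd xaejh hud zll vcb
Hunk 2: at line 2 remove [eboi,avbew,tkz] add [twuhs,acymw,jkj] -> 12 lines: qpaxc nqg twuhs acymw jkj ovs maf zsd xaejh hud zll vcb
Hunk 3: at line 2 remove [acymw,jkj,ovs] add [yvutr,ydl] -> 11 lines: qpaxc nqg twuhs yvutr ydl maf zsd xaejh hud zll vcb
Hunk 4: at line 6 remove [xaejh,hud] add [bgdec,cppkt] -> 11 lines: qpaxc nqg twuhs yvutr ydl maf zsd bgdec cppkt zll vcb
Hunk 5: at line 1 remove [nqg] add [rblmf,lewjx] -> 12 lines: qpaxc rblmf lewjx twuhs yvutr ydl maf zsd bgdec cppkt zll vcb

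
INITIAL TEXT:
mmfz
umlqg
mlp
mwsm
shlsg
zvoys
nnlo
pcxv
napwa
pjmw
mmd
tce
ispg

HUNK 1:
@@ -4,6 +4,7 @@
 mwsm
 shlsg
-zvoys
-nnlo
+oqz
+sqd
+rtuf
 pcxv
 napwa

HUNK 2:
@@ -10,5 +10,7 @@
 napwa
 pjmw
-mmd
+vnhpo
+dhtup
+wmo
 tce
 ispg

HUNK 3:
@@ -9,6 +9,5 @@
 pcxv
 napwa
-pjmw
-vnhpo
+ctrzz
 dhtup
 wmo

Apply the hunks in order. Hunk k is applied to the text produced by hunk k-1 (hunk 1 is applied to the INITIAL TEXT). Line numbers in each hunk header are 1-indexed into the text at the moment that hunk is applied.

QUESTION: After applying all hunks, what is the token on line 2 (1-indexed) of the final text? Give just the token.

Answer: umlqg

Derivation:
Hunk 1: at line 4 remove [zvoys,nnlo] add [oqz,sqd,rtuf] -> 14 lines: mmfz umlqg mlp mwsm shlsg oqz sqd rtuf pcxv napwa pjmw mmd tce ispg
Hunk 2: at line 10 remove [mmd] add [vnhpo,dhtup,wmo] -> 16 lines: mmfz umlqg mlp mwsm shlsg oqz sqd rtuf pcxv napwa pjmw vnhpo dhtup wmo tce ispg
Hunk 3: at line 9 remove [pjmw,vnhpo] add [ctrzz] -> 15 lines: mmfz umlqg mlp mwsm shlsg oqz sqd rtuf pcxv napwa ctrzz dhtup wmo tce ispg
Final line 2: umlqg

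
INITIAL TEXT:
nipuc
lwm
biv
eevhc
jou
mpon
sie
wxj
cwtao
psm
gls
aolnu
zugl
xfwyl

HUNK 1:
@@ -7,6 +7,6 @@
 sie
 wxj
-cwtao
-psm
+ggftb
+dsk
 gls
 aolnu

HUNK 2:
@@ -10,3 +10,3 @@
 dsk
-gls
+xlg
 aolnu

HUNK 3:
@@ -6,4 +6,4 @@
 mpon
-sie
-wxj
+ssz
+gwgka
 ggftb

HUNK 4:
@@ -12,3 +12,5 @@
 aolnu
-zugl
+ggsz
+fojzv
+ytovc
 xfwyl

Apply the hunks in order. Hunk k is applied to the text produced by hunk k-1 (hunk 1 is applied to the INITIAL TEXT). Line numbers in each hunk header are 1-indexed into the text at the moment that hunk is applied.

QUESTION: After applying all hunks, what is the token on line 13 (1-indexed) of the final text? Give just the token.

Answer: ggsz

Derivation:
Hunk 1: at line 7 remove [cwtao,psm] add [ggftb,dsk] -> 14 lines: nipuc lwm biv eevhc jou mpon sie wxj ggftb dsk gls aolnu zugl xfwyl
Hunk 2: at line 10 remove [gls] add [xlg] -> 14 lines: nipuc lwm biv eevhc jou mpon sie wxj ggftb dsk xlg aolnu zugl xfwyl
Hunk 3: at line 6 remove [sie,wxj] add [ssz,gwgka] -> 14 lines: nipuc lwm biv eevhc jou mpon ssz gwgka ggftb dsk xlg aolnu zugl xfwyl
Hunk 4: at line 12 remove [zugl] add [ggsz,fojzv,ytovc] -> 16 lines: nipuc lwm biv eevhc jou mpon ssz gwgka ggftb dsk xlg aolnu ggsz fojzv ytovc xfwyl
Final line 13: ggsz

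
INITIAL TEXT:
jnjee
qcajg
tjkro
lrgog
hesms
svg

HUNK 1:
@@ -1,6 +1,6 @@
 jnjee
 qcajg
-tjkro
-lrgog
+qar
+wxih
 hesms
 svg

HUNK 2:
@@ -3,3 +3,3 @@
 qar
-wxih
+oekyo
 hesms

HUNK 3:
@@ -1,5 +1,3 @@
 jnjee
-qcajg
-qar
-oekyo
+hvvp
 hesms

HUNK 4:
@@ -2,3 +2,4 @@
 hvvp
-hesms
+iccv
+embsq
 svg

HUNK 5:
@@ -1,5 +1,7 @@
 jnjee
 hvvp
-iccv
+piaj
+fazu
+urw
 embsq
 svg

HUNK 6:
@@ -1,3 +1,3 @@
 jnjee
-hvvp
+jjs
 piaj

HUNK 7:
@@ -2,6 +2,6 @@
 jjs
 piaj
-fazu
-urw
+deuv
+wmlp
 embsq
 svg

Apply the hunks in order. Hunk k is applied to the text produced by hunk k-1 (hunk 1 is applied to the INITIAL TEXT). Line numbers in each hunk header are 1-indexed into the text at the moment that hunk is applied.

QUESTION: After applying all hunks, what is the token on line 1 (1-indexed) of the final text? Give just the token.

Hunk 1: at line 1 remove [tjkro,lrgog] add [qar,wxih] -> 6 lines: jnjee qcajg qar wxih hesms svg
Hunk 2: at line 3 remove [wxih] add [oekyo] -> 6 lines: jnjee qcajg qar oekyo hesms svg
Hunk 3: at line 1 remove [qcajg,qar,oekyo] add [hvvp] -> 4 lines: jnjee hvvp hesms svg
Hunk 4: at line 2 remove [hesms] add [iccv,embsq] -> 5 lines: jnjee hvvp iccv embsq svg
Hunk 5: at line 1 remove [iccv] add [piaj,fazu,urw] -> 7 lines: jnjee hvvp piaj fazu urw embsq svg
Hunk 6: at line 1 remove [hvvp] add [jjs] -> 7 lines: jnjee jjs piaj fazu urw embsq svg
Hunk 7: at line 2 remove [fazu,urw] add [deuv,wmlp] -> 7 lines: jnjee jjs piaj deuv wmlp embsq svg
Final line 1: jnjee

Answer: jnjee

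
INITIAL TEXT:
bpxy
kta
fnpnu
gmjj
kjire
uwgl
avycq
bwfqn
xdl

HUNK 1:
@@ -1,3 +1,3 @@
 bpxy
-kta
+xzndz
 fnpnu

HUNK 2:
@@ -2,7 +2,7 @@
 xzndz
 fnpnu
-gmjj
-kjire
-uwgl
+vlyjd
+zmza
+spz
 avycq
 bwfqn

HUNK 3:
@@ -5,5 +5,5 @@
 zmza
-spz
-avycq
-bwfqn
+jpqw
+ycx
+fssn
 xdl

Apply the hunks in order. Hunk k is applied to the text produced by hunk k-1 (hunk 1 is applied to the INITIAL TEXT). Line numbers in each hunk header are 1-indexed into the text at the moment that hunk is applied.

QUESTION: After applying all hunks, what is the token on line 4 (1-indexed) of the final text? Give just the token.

Hunk 1: at line 1 remove [kta] add [xzndz] -> 9 lines: bpxy xzndz fnpnu gmjj kjire uwgl avycq bwfqn xdl
Hunk 2: at line 2 remove [gmjj,kjire,uwgl] add [vlyjd,zmza,spz] -> 9 lines: bpxy xzndz fnpnu vlyjd zmza spz avycq bwfqn xdl
Hunk 3: at line 5 remove [spz,avycq,bwfqn] add [jpqw,ycx,fssn] -> 9 lines: bpxy xzndz fnpnu vlyjd zmza jpqw ycx fssn xdl
Final line 4: vlyjd

Answer: vlyjd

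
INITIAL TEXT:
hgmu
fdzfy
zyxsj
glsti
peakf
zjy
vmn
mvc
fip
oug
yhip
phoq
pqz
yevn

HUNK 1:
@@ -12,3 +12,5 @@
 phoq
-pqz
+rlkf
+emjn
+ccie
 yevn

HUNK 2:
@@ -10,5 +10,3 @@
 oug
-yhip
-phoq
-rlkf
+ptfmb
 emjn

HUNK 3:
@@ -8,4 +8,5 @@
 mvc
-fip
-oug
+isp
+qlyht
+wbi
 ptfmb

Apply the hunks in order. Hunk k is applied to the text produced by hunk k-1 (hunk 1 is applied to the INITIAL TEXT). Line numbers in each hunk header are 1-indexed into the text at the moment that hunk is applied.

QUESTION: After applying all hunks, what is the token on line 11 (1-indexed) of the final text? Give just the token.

Hunk 1: at line 12 remove [pqz] add [rlkf,emjn,ccie] -> 16 lines: hgmu fdzfy zyxsj glsti peakf zjy vmn mvc fip oug yhip phoq rlkf emjn ccie yevn
Hunk 2: at line 10 remove [yhip,phoq,rlkf] add [ptfmb] -> 14 lines: hgmu fdzfy zyxsj glsti peakf zjy vmn mvc fip oug ptfmb emjn ccie yevn
Hunk 3: at line 8 remove [fip,oug] add [isp,qlyht,wbi] -> 15 lines: hgmu fdzfy zyxsj glsti peakf zjy vmn mvc isp qlyht wbi ptfmb emjn ccie yevn
Final line 11: wbi

Answer: wbi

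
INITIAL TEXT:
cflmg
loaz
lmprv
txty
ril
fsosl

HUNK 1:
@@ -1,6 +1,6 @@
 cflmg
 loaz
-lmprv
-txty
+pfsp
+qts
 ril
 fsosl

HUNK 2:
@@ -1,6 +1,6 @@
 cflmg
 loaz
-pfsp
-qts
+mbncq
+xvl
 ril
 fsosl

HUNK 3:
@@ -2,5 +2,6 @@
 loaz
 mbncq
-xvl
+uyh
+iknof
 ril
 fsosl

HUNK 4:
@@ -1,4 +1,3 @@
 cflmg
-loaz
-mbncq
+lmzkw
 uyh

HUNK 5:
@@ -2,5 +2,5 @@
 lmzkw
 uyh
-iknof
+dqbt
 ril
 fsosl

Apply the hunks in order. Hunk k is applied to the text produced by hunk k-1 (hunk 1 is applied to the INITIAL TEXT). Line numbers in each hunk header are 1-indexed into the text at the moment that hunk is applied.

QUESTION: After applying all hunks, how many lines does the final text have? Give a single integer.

Answer: 6

Derivation:
Hunk 1: at line 1 remove [lmprv,txty] add [pfsp,qts] -> 6 lines: cflmg loaz pfsp qts ril fsosl
Hunk 2: at line 1 remove [pfsp,qts] add [mbncq,xvl] -> 6 lines: cflmg loaz mbncq xvl ril fsosl
Hunk 3: at line 2 remove [xvl] add [uyh,iknof] -> 7 lines: cflmg loaz mbncq uyh iknof ril fsosl
Hunk 4: at line 1 remove [loaz,mbncq] add [lmzkw] -> 6 lines: cflmg lmzkw uyh iknof ril fsosl
Hunk 5: at line 2 remove [iknof] add [dqbt] -> 6 lines: cflmg lmzkw uyh dqbt ril fsosl
Final line count: 6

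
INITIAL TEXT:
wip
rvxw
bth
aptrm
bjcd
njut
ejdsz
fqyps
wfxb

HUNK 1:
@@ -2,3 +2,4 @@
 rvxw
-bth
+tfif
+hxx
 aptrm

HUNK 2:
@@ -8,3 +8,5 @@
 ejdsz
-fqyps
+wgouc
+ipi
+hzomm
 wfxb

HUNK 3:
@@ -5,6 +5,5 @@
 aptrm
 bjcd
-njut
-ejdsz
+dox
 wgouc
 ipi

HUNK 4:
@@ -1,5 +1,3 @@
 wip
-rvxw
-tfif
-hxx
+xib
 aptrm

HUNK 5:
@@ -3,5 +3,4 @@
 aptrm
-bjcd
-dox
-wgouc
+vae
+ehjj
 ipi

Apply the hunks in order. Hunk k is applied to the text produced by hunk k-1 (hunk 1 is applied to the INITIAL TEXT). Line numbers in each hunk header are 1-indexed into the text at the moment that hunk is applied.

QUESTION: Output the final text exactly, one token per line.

Answer: wip
xib
aptrm
vae
ehjj
ipi
hzomm
wfxb

Derivation:
Hunk 1: at line 2 remove [bth] add [tfif,hxx] -> 10 lines: wip rvxw tfif hxx aptrm bjcd njut ejdsz fqyps wfxb
Hunk 2: at line 8 remove [fqyps] add [wgouc,ipi,hzomm] -> 12 lines: wip rvxw tfif hxx aptrm bjcd njut ejdsz wgouc ipi hzomm wfxb
Hunk 3: at line 5 remove [njut,ejdsz] add [dox] -> 11 lines: wip rvxw tfif hxx aptrm bjcd dox wgouc ipi hzomm wfxb
Hunk 4: at line 1 remove [rvxw,tfif,hxx] add [xib] -> 9 lines: wip xib aptrm bjcd dox wgouc ipi hzomm wfxb
Hunk 5: at line 3 remove [bjcd,dox,wgouc] add [vae,ehjj] -> 8 lines: wip xib aptrm vae ehjj ipi hzomm wfxb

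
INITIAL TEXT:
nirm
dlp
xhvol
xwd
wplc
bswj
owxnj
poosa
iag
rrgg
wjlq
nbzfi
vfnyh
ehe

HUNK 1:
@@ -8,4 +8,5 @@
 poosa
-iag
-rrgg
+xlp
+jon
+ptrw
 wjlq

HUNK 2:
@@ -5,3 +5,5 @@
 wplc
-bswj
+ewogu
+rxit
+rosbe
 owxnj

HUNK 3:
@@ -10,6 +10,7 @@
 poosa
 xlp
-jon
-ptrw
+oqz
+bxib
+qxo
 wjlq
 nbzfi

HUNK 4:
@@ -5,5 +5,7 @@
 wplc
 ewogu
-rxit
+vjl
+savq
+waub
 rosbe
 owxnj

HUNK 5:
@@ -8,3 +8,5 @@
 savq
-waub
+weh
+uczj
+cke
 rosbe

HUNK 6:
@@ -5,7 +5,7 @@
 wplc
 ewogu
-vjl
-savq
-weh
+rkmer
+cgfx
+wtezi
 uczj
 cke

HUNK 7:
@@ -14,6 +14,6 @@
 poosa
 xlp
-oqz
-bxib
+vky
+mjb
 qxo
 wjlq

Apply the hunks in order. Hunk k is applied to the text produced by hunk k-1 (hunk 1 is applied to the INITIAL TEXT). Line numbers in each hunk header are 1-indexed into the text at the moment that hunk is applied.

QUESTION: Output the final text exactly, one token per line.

Hunk 1: at line 8 remove [iag,rrgg] add [xlp,jon,ptrw] -> 15 lines: nirm dlp xhvol xwd wplc bswj owxnj poosa xlp jon ptrw wjlq nbzfi vfnyh ehe
Hunk 2: at line 5 remove [bswj] add [ewogu,rxit,rosbe] -> 17 lines: nirm dlp xhvol xwd wplc ewogu rxit rosbe owxnj poosa xlp jon ptrw wjlq nbzfi vfnyh ehe
Hunk 3: at line 10 remove [jon,ptrw] add [oqz,bxib,qxo] -> 18 lines: nirm dlp xhvol xwd wplc ewogu rxit rosbe owxnj poosa xlp oqz bxib qxo wjlq nbzfi vfnyh ehe
Hunk 4: at line 5 remove [rxit] add [vjl,savq,waub] -> 20 lines: nirm dlp xhvol xwd wplc ewogu vjl savq waub rosbe owxnj poosa xlp oqz bxib qxo wjlq nbzfi vfnyh ehe
Hunk 5: at line 8 remove [waub] add [weh,uczj,cke] -> 22 lines: nirm dlp xhvol xwd wplc ewogu vjl savq weh uczj cke rosbe owxnj poosa xlp oqz bxib qxo wjlq nbzfi vfnyh ehe
Hunk 6: at line 5 remove [vjl,savq,weh] add [rkmer,cgfx,wtezi] -> 22 lines: nirm dlp xhvol xwd wplc ewogu rkmer cgfx wtezi uczj cke rosbe owxnj poosa xlp oqz bxib qxo wjlq nbzfi vfnyh ehe
Hunk 7: at line 14 remove [oqz,bxib] add [vky,mjb] -> 22 lines: nirm dlp xhvol xwd wplc ewogu rkmer cgfx wtezi uczj cke rosbe owxnj poosa xlp vky mjb qxo wjlq nbzfi vfnyh ehe

Answer: nirm
dlp
xhvol
xwd
wplc
ewogu
rkmer
cgfx
wtezi
uczj
cke
rosbe
owxnj
poosa
xlp
vky
mjb
qxo
wjlq
nbzfi
vfnyh
ehe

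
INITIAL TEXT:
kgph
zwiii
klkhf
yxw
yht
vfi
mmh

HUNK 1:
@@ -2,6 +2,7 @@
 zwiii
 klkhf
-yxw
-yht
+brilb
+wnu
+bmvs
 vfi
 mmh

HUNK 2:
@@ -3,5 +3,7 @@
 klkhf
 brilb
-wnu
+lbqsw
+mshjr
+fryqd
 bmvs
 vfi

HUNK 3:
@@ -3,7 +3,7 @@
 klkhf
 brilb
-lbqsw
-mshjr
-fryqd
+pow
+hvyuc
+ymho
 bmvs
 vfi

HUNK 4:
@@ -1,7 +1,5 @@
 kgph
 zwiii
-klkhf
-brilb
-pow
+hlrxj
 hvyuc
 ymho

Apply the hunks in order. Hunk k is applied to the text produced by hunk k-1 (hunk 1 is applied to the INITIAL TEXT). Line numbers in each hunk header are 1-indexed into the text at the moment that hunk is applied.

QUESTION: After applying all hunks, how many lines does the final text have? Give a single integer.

Answer: 8

Derivation:
Hunk 1: at line 2 remove [yxw,yht] add [brilb,wnu,bmvs] -> 8 lines: kgph zwiii klkhf brilb wnu bmvs vfi mmh
Hunk 2: at line 3 remove [wnu] add [lbqsw,mshjr,fryqd] -> 10 lines: kgph zwiii klkhf brilb lbqsw mshjr fryqd bmvs vfi mmh
Hunk 3: at line 3 remove [lbqsw,mshjr,fryqd] add [pow,hvyuc,ymho] -> 10 lines: kgph zwiii klkhf brilb pow hvyuc ymho bmvs vfi mmh
Hunk 4: at line 1 remove [klkhf,brilb,pow] add [hlrxj] -> 8 lines: kgph zwiii hlrxj hvyuc ymho bmvs vfi mmh
Final line count: 8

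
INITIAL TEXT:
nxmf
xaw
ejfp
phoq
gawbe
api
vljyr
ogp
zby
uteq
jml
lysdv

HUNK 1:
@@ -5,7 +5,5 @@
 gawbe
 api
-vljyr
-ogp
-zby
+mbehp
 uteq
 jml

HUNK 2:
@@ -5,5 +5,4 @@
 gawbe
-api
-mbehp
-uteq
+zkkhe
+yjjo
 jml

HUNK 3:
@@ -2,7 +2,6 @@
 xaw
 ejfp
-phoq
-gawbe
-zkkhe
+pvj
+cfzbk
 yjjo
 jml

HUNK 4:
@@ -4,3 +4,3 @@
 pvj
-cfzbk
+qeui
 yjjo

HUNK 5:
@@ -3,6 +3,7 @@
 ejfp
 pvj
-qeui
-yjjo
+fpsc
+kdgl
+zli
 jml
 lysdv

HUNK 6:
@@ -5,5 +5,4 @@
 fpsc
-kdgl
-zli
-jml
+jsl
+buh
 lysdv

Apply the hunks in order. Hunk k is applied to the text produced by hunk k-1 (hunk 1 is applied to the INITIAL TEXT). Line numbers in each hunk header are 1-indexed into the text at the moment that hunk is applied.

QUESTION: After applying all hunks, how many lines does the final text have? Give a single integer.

Answer: 8

Derivation:
Hunk 1: at line 5 remove [vljyr,ogp,zby] add [mbehp] -> 10 lines: nxmf xaw ejfp phoq gawbe api mbehp uteq jml lysdv
Hunk 2: at line 5 remove [api,mbehp,uteq] add [zkkhe,yjjo] -> 9 lines: nxmf xaw ejfp phoq gawbe zkkhe yjjo jml lysdv
Hunk 3: at line 2 remove [phoq,gawbe,zkkhe] add [pvj,cfzbk] -> 8 lines: nxmf xaw ejfp pvj cfzbk yjjo jml lysdv
Hunk 4: at line 4 remove [cfzbk] add [qeui] -> 8 lines: nxmf xaw ejfp pvj qeui yjjo jml lysdv
Hunk 5: at line 3 remove [qeui,yjjo] add [fpsc,kdgl,zli] -> 9 lines: nxmf xaw ejfp pvj fpsc kdgl zli jml lysdv
Hunk 6: at line 5 remove [kdgl,zli,jml] add [jsl,buh] -> 8 lines: nxmf xaw ejfp pvj fpsc jsl buh lysdv
Final line count: 8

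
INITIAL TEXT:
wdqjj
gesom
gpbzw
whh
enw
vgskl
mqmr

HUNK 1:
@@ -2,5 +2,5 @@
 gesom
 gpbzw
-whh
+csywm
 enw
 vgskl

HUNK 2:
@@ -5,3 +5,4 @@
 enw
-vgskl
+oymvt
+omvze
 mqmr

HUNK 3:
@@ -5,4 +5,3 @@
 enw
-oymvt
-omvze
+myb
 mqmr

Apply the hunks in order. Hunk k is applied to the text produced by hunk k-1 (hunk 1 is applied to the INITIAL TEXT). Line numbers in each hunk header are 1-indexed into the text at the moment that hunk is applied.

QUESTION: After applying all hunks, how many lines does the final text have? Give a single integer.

Answer: 7

Derivation:
Hunk 1: at line 2 remove [whh] add [csywm] -> 7 lines: wdqjj gesom gpbzw csywm enw vgskl mqmr
Hunk 2: at line 5 remove [vgskl] add [oymvt,omvze] -> 8 lines: wdqjj gesom gpbzw csywm enw oymvt omvze mqmr
Hunk 3: at line 5 remove [oymvt,omvze] add [myb] -> 7 lines: wdqjj gesom gpbzw csywm enw myb mqmr
Final line count: 7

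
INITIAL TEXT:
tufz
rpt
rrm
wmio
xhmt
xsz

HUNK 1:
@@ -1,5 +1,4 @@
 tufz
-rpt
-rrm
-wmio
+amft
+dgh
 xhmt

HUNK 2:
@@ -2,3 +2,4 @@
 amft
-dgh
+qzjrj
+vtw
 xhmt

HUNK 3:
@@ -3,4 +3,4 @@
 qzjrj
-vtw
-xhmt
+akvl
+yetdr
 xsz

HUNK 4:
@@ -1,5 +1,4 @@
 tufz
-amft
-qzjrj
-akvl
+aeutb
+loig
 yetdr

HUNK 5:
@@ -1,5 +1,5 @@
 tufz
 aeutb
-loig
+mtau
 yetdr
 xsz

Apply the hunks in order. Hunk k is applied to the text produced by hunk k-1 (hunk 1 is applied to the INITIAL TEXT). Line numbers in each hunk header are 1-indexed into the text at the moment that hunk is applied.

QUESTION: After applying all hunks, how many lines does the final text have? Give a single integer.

Answer: 5

Derivation:
Hunk 1: at line 1 remove [rpt,rrm,wmio] add [amft,dgh] -> 5 lines: tufz amft dgh xhmt xsz
Hunk 2: at line 2 remove [dgh] add [qzjrj,vtw] -> 6 lines: tufz amft qzjrj vtw xhmt xsz
Hunk 3: at line 3 remove [vtw,xhmt] add [akvl,yetdr] -> 6 lines: tufz amft qzjrj akvl yetdr xsz
Hunk 4: at line 1 remove [amft,qzjrj,akvl] add [aeutb,loig] -> 5 lines: tufz aeutb loig yetdr xsz
Hunk 5: at line 1 remove [loig] add [mtau] -> 5 lines: tufz aeutb mtau yetdr xsz
Final line count: 5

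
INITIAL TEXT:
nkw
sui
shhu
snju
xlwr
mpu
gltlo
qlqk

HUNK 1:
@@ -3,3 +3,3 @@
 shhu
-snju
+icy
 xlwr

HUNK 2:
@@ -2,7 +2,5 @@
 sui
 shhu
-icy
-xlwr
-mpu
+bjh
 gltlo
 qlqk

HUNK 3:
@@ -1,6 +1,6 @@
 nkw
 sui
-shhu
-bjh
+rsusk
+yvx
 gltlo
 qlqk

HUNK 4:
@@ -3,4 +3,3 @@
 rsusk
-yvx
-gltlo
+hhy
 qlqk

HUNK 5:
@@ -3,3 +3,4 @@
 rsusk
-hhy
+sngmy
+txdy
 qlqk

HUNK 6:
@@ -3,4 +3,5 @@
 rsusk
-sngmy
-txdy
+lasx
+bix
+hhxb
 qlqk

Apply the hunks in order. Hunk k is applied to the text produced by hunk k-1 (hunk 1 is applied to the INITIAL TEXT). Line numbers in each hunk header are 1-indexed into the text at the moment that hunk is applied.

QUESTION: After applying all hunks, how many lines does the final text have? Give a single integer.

Answer: 7

Derivation:
Hunk 1: at line 3 remove [snju] add [icy] -> 8 lines: nkw sui shhu icy xlwr mpu gltlo qlqk
Hunk 2: at line 2 remove [icy,xlwr,mpu] add [bjh] -> 6 lines: nkw sui shhu bjh gltlo qlqk
Hunk 3: at line 1 remove [shhu,bjh] add [rsusk,yvx] -> 6 lines: nkw sui rsusk yvx gltlo qlqk
Hunk 4: at line 3 remove [yvx,gltlo] add [hhy] -> 5 lines: nkw sui rsusk hhy qlqk
Hunk 5: at line 3 remove [hhy] add [sngmy,txdy] -> 6 lines: nkw sui rsusk sngmy txdy qlqk
Hunk 6: at line 3 remove [sngmy,txdy] add [lasx,bix,hhxb] -> 7 lines: nkw sui rsusk lasx bix hhxb qlqk
Final line count: 7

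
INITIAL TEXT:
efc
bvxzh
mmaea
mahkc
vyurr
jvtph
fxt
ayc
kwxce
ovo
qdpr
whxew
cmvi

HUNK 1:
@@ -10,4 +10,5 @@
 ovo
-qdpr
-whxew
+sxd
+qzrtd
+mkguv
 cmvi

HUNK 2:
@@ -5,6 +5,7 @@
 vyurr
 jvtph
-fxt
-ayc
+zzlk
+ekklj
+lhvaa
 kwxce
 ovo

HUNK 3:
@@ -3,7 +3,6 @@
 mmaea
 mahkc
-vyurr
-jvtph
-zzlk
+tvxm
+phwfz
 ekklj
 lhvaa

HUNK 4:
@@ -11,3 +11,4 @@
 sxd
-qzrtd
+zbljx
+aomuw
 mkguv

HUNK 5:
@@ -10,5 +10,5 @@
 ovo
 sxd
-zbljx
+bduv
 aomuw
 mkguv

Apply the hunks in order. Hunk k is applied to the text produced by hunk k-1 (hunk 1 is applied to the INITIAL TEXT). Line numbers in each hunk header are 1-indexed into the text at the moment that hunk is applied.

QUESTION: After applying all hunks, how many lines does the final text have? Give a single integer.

Hunk 1: at line 10 remove [qdpr,whxew] add [sxd,qzrtd,mkguv] -> 14 lines: efc bvxzh mmaea mahkc vyurr jvtph fxt ayc kwxce ovo sxd qzrtd mkguv cmvi
Hunk 2: at line 5 remove [fxt,ayc] add [zzlk,ekklj,lhvaa] -> 15 lines: efc bvxzh mmaea mahkc vyurr jvtph zzlk ekklj lhvaa kwxce ovo sxd qzrtd mkguv cmvi
Hunk 3: at line 3 remove [vyurr,jvtph,zzlk] add [tvxm,phwfz] -> 14 lines: efc bvxzh mmaea mahkc tvxm phwfz ekklj lhvaa kwxce ovo sxd qzrtd mkguv cmvi
Hunk 4: at line 11 remove [qzrtd] add [zbljx,aomuw] -> 15 lines: efc bvxzh mmaea mahkc tvxm phwfz ekklj lhvaa kwxce ovo sxd zbljx aomuw mkguv cmvi
Hunk 5: at line 10 remove [zbljx] add [bduv] -> 15 lines: efc bvxzh mmaea mahkc tvxm phwfz ekklj lhvaa kwxce ovo sxd bduv aomuw mkguv cmvi
Final line count: 15

Answer: 15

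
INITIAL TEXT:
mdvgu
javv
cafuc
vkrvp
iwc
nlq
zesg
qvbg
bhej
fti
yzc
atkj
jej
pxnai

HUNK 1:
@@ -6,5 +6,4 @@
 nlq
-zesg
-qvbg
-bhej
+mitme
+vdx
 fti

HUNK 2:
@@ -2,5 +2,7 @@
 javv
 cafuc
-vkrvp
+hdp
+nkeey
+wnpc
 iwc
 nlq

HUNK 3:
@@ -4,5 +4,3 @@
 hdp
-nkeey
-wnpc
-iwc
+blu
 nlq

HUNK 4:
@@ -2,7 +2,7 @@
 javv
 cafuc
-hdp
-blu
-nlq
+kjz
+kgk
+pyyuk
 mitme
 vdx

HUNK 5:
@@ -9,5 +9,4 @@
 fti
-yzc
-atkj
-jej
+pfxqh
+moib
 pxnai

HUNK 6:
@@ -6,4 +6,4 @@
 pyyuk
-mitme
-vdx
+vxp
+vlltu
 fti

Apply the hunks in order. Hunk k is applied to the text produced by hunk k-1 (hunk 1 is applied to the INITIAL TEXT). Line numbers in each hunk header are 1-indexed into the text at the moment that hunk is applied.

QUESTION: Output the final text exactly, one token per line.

Hunk 1: at line 6 remove [zesg,qvbg,bhej] add [mitme,vdx] -> 13 lines: mdvgu javv cafuc vkrvp iwc nlq mitme vdx fti yzc atkj jej pxnai
Hunk 2: at line 2 remove [vkrvp] add [hdp,nkeey,wnpc] -> 15 lines: mdvgu javv cafuc hdp nkeey wnpc iwc nlq mitme vdx fti yzc atkj jej pxnai
Hunk 3: at line 4 remove [nkeey,wnpc,iwc] add [blu] -> 13 lines: mdvgu javv cafuc hdp blu nlq mitme vdx fti yzc atkj jej pxnai
Hunk 4: at line 2 remove [hdp,blu,nlq] add [kjz,kgk,pyyuk] -> 13 lines: mdvgu javv cafuc kjz kgk pyyuk mitme vdx fti yzc atkj jej pxnai
Hunk 5: at line 9 remove [yzc,atkj,jej] add [pfxqh,moib] -> 12 lines: mdvgu javv cafuc kjz kgk pyyuk mitme vdx fti pfxqh moib pxnai
Hunk 6: at line 6 remove [mitme,vdx] add [vxp,vlltu] -> 12 lines: mdvgu javv cafuc kjz kgk pyyuk vxp vlltu fti pfxqh moib pxnai

Answer: mdvgu
javv
cafuc
kjz
kgk
pyyuk
vxp
vlltu
fti
pfxqh
moib
pxnai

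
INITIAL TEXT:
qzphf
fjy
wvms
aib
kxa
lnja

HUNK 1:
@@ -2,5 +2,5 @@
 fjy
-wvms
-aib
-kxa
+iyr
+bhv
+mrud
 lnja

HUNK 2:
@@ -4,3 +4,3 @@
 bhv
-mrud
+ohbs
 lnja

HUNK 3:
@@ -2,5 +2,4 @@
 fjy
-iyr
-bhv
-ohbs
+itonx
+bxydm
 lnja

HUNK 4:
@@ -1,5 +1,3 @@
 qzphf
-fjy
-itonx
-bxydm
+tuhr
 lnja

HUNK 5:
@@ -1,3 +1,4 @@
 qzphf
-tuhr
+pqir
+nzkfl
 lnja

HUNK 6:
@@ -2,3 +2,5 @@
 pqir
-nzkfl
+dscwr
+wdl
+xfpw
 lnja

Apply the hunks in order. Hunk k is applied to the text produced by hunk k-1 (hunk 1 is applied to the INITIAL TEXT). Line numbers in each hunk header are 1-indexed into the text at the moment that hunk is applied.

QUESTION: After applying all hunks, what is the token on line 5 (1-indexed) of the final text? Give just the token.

Hunk 1: at line 2 remove [wvms,aib,kxa] add [iyr,bhv,mrud] -> 6 lines: qzphf fjy iyr bhv mrud lnja
Hunk 2: at line 4 remove [mrud] add [ohbs] -> 6 lines: qzphf fjy iyr bhv ohbs lnja
Hunk 3: at line 2 remove [iyr,bhv,ohbs] add [itonx,bxydm] -> 5 lines: qzphf fjy itonx bxydm lnja
Hunk 4: at line 1 remove [fjy,itonx,bxydm] add [tuhr] -> 3 lines: qzphf tuhr lnja
Hunk 5: at line 1 remove [tuhr] add [pqir,nzkfl] -> 4 lines: qzphf pqir nzkfl lnja
Hunk 6: at line 2 remove [nzkfl] add [dscwr,wdl,xfpw] -> 6 lines: qzphf pqir dscwr wdl xfpw lnja
Final line 5: xfpw

Answer: xfpw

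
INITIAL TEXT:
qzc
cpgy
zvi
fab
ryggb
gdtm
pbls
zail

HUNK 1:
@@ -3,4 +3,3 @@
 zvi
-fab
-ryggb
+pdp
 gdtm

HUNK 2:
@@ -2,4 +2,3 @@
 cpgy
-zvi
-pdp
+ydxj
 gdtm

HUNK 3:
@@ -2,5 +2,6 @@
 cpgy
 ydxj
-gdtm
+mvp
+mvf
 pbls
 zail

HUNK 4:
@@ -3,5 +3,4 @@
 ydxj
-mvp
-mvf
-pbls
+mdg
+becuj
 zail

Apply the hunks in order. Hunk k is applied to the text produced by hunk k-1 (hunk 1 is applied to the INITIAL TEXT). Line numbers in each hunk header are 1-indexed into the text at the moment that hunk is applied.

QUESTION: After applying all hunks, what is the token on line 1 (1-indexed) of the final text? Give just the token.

Hunk 1: at line 3 remove [fab,ryggb] add [pdp] -> 7 lines: qzc cpgy zvi pdp gdtm pbls zail
Hunk 2: at line 2 remove [zvi,pdp] add [ydxj] -> 6 lines: qzc cpgy ydxj gdtm pbls zail
Hunk 3: at line 2 remove [gdtm] add [mvp,mvf] -> 7 lines: qzc cpgy ydxj mvp mvf pbls zail
Hunk 4: at line 3 remove [mvp,mvf,pbls] add [mdg,becuj] -> 6 lines: qzc cpgy ydxj mdg becuj zail
Final line 1: qzc

Answer: qzc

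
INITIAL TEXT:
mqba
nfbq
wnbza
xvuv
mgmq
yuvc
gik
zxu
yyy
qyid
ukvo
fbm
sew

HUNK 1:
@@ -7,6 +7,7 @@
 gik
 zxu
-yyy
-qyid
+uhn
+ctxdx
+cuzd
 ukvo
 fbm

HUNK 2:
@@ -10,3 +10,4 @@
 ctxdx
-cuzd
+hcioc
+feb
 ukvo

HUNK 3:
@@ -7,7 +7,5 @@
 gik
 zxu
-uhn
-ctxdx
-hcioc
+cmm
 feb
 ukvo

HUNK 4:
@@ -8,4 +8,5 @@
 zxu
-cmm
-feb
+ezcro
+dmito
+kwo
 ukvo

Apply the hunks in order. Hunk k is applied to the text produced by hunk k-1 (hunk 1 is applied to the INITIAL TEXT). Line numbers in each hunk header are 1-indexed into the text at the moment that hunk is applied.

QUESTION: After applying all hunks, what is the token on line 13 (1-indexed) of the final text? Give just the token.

Hunk 1: at line 7 remove [yyy,qyid] add [uhn,ctxdx,cuzd] -> 14 lines: mqba nfbq wnbza xvuv mgmq yuvc gik zxu uhn ctxdx cuzd ukvo fbm sew
Hunk 2: at line 10 remove [cuzd] add [hcioc,feb] -> 15 lines: mqba nfbq wnbza xvuv mgmq yuvc gik zxu uhn ctxdx hcioc feb ukvo fbm sew
Hunk 3: at line 7 remove [uhn,ctxdx,hcioc] add [cmm] -> 13 lines: mqba nfbq wnbza xvuv mgmq yuvc gik zxu cmm feb ukvo fbm sew
Hunk 4: at line 8 remove [cmm,feb] add [ezcro,dmito,kwo] -> 14 lines: mqba nfbq wnbza xvuv mgmq yuvc gik zxu ezcro dmito kwo ukvo fbm sew
Final line 13: fbm

Answer: fbm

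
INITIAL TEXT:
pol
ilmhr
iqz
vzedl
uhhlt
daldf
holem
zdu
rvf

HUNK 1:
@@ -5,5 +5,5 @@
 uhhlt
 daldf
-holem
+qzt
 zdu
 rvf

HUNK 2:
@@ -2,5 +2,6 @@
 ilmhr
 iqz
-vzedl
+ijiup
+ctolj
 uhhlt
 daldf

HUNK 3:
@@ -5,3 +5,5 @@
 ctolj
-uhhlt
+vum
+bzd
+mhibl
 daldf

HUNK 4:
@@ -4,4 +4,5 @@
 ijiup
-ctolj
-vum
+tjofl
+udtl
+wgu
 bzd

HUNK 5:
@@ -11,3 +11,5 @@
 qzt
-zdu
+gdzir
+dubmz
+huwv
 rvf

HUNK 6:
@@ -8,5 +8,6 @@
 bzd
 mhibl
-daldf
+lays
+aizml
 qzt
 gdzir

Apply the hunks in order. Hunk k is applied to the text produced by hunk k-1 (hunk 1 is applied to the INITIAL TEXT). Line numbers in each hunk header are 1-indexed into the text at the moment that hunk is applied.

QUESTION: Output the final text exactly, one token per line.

Answer: pol
ilmhr
iqz
ijiup
tjofl
udtl
wgu
bzd
mhibl
lays
aizml
qzt
gdzir
dubmz
huwv
rvf

Derivation:
Hunk 1: at line 5 remove [holem] add [qzt] -> 9 lines: pol ilmhr iqz vzedl uhhlt daldf qzt zdu rvf
Hunk 2: at line 2 remove [vzedl] add [ijiup,ctolj] -> 10 lines: pol ilmhr iqz ijiup ctolj uhhlt daldf qzt zdu rvf
Hunk 3: at line 5 remove [uhhlt] add [vum,bzd,mhibl] -> 12 lines: pol ilmhr iqz ijiup ctolj vum bzd mhibl daldf qzt zdu rvf
Hunk 4: at line 4 remove [ctolj,vum] add [tjofl,udtl,wgu] -> 13 lines: pol ilmhr iqz ijiup tjofl udtl wgu bzd mhibl daldf qzt zdu rvf
Hunk 5: at line 11 remove [zdu] add [gdzir,dubmz,huwv] -> 15 lines: pol ilmhr iqz ijiup tjofl udtl wgu bzd mhibl daldf qzt gdzir dubmz huwv rvf
Hunk 6: at line 8 remove [daldf] add [lays,aizml] -> 16 lines: pol ilmhr iqz ijiup tjofl udtl wgu bzd mhibl lays aizml qzt gdzir dubmz huwv rvf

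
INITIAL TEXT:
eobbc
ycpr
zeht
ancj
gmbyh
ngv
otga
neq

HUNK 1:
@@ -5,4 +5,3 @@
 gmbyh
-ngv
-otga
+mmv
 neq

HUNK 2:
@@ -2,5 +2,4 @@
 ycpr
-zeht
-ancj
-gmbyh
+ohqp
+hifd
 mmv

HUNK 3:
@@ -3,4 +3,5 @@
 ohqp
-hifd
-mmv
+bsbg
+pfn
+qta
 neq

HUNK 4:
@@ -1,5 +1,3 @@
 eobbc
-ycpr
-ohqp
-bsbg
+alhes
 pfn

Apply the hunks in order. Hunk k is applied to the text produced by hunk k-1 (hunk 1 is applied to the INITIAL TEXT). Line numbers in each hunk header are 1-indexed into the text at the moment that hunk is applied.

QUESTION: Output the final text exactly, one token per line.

Hunk 1: at line 5 remove [ngv,otga] add [mmv] -> 7 lines: eobbc ycpr zeht ancj gmbyh mmv neq
Hunk 2: at line 2 remove [zeht,ancj,gmbyh] add [ohqp,hifd] -> 6 lines: eobbc ycpr ohqp hifd mmv neq
Hunk 3: at line 3 remove [hifd,mmv] add [bsbg,pfn,qta] -> 7 lines: eobbc ycpr ohqp bsbg pfn qta neq
Hunk 4: at line 1 remove [ycpr,ohqp,bsbg] add [alhes] -> 5 lines: eobbc alhes pfn qta neq

Answer: eobbc
alhes
pfn
qta
neq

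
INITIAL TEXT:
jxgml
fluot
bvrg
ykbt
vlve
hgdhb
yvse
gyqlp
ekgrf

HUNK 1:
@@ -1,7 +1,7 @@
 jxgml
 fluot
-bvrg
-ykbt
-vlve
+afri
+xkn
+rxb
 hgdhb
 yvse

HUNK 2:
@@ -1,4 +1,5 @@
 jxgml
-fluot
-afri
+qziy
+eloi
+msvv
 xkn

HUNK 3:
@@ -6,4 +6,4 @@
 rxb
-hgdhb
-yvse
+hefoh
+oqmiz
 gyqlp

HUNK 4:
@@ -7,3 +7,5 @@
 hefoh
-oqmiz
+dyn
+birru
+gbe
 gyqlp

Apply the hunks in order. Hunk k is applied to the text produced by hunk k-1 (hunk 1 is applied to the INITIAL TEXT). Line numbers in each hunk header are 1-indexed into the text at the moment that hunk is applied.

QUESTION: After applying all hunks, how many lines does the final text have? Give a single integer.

Hunk 1: at line 1 remove [bvrg,ykbt,vlve] add [afri,xkn,rxb] -> 9 lines: jxgml fluot afri xkn rxb hgdhb yvse gyqlp ekgrf
Hunk 2: at line 1 remove [fluot,afri] add [qziy,eloi,msvv] -> 10 lines: jxgml qziy eloi msvv xkn rxb hgdhb yvse gyqlp ekgrf
Hunk 3: at line 6 remove [hgdhb,yvse] add [hefoh,oqmiz] -> 10 lines: jxgml qziy eloi msvv xkn rxb hefoh oqmiz gyqlp ekgrf
Hunk 4: at line 7 remove [oqmiz] add [dyn,birru,gbe] -> 12 lines: jxgml qziy eloi msvv xkn rxb hefoh dyn birru gbe gyqlp ekgrf
Final line count: 12

Answer: 12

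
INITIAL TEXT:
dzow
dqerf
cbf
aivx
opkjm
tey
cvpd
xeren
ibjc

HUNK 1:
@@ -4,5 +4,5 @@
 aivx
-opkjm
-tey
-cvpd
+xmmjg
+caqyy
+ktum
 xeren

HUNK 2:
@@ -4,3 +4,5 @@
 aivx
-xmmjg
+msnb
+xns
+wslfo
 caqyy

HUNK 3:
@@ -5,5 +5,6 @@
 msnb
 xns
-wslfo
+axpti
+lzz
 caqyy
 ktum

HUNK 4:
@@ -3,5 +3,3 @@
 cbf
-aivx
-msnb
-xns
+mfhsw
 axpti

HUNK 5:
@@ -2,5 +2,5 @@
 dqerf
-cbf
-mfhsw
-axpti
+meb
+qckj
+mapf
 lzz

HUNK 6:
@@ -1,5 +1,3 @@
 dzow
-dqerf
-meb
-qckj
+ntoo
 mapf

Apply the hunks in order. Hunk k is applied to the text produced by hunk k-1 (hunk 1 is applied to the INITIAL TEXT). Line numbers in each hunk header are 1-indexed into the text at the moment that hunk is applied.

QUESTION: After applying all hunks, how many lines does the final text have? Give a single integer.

Hunk 1: at line 4 remove [opkjm,tey,cvpd] add [xmmjg,caqyy,ktum] -> 9 lines: dzow dqerf cbf aivx xmmjg caqyy ktum xeren ibjc
Hunk 2: at line 4 remove [xmmjg] add [msnb,xns,wslfo] -> 11 lines: dzow dqerf cbf aivx msnb xns wslfo caqyy ktum xeren ibjc
Hunk 3: at line 5 remove [wslfo] add [axpti,lzz] -> 12 lines: dzow dqerf cbf aivx msnb xns axpti lzz caqyy ktum xeren ibjc
Hunk 4: at line 3 remove [aivx,msnb,xns] add [mfhsw] -> 10 lines: dzow dqerf cbf mfhsw axpti lzz caqyy ktum xeren ibjc
Hunk 5: at line 2 remove [cbf,mfhsw,axpti] add [meb,qckj,mapf] -> 10 lines: dzow dqerf meb qckj mapf lzz caqyy ktum xeren ibjc
Hunk 6: at line 1 remove [dqerf,meb,qckj] add [ntoo] -> 8 lines: dzow ntoo mapf lzz caqyy ktum xeren ibjc
Final line count: 8

Answer: 8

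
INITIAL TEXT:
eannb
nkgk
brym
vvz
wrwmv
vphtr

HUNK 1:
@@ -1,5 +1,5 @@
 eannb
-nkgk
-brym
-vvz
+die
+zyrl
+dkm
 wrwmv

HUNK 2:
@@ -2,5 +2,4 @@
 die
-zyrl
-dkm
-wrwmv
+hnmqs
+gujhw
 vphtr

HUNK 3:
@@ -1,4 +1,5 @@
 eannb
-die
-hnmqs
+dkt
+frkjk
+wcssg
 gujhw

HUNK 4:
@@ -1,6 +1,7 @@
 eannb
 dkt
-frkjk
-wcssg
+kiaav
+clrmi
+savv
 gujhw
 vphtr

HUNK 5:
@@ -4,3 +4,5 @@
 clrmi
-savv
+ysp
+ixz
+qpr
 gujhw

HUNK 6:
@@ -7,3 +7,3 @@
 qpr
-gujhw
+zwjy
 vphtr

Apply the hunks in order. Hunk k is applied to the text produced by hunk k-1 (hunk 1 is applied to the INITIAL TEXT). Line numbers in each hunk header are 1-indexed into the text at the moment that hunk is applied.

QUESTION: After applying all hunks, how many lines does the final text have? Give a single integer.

Hunk 1: at line 1 remove [nkgk,brym,vvz] add [die,zyrl,dkm] -> 6 lines: eannb die zyrl dkm wrwmv vphtr
Hunk 2: at line 2 remove [zyrl,dkm,wrwmv] add [hnmqs,gujhw] -> 5 lines: eannb die hnmqs gujhw vphtr
Hunk 3: at line 1 remove [die,hnmqs] add [dkt,frkjk,wcssg] -> 6 lines: eannb dkt frkjk wcssg gujhw vphtr
Hunk 4: at line 1 remove [frkjk,wcssg] add [kiaav,clrmi,savv] -> 7 lines: eannb dkt kiaav clrmi savv gujhw vphtr
Hunk 5: at line 4 remove [savv] add [ysp,ixz,qpr] -> 9 lines: eannb dkt kiaav clrmi ysp ixz qpr gujhw vphtr
Hunk 6: at line 7 remove [gujhw] add [zwjy] -> 9 lines: eannb dkt kiaav clrmi ysp ixz qpr zwjy vphtr
Final line count: 9

Answer: 9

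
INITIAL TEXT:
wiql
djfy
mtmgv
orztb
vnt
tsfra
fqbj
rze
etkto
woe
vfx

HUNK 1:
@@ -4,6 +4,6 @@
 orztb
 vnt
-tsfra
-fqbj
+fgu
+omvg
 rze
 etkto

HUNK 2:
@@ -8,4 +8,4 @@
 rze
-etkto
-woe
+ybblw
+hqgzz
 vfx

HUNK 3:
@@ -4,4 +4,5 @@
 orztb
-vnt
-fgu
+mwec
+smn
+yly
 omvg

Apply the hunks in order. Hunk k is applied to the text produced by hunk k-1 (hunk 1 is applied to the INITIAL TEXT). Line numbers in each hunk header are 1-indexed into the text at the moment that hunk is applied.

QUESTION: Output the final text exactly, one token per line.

Hunk 1: at line 4 remove [tsfra,fqbj] add [fgu,omvg] -> 11 lines: wiql djfy mtmgv orztb vnt fgu omvg rze etkto woe vfx
Hunk 2: at line 8 remove [etkto,woe] add [ybblw,hqgzz] -> 11 lines: wiql djfy mtmgv orztb vnt fgu omvg rze ybblw hqgzz vfx
Hunk 3: at line 4 remove [vnt,fgu] add [mwec,smn,yly] -> 12 lines: wiql djfy mtmgv orztb mwec smn yly omvg rze ybblw hqgzz vfx

Answer: wiql
djfy
mtmgv
orztb
mwec
smn
yly
omvg
rze
ybblw
hqgzz
vfx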